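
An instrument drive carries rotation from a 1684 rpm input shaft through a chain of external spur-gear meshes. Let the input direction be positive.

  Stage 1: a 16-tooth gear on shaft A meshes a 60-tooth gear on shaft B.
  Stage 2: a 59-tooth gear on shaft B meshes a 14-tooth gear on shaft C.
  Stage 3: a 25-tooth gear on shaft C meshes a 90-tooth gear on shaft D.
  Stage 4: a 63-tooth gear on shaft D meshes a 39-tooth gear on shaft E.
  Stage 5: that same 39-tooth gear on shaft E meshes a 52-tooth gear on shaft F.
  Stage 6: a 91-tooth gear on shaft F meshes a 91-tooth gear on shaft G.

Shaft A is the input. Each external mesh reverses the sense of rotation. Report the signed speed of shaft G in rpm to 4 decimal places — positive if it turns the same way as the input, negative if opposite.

+636.8974 rpm (same as input, |ω| = 636.8974 rpm)

Stage 1 [16T→60T]: ω = 1684.0000×16/60 = 449.0667 rpm, dir flips to −; running = −449.0667
Stage 2 [59T→14T]: ω = 449.0667×59/14 = 1892.4952 rpm, dir flips to +; running = +1892.4952
Stage 3 [25T→90T]: ω = 1892.4952×25/90 = 525.6931 rpm, dir flips to −; running = −525.6931
Stage 4 [63T→39T]: ω = 525.6931×63/39 = 849.1966 rpm, dir flips to +; running = +849.1966
Stage 5 [39T→52T]: ω = 849.1966×39/52 = 636.8974 rpm, dir flips to −; running = −636.8974
Stage 6 [91T→91T]: ω = 636.8974×91/91 = 636.8974 rpm, dir flips to +; running = +636.8974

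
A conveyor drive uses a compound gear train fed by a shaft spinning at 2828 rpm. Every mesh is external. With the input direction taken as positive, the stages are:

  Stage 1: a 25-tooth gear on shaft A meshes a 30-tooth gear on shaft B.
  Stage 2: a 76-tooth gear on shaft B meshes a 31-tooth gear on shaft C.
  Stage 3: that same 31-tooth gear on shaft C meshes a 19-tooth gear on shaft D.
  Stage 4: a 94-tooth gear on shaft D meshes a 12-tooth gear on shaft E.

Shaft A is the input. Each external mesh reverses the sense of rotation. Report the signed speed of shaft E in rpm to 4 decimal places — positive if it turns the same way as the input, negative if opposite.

Stage 1 [25T→30T]: ω = 2828.0000×25/30 = 2356.6667 rpm, dir flips to −; running = −2356.6667
Stage 2 [76T→31T]: ω = 2356.6667×76/31 = 5777.6344 rpm, dir flips to +; running = +5777.6344
Stage 3 [31T→19T]: ω = 5777.6344×31/19 = 9426.6667 rpm, dir flips to −; running = −9426.6667
Stage 4 [94T→12T]: ω = 9426.6667×94/12 = 73842.2222 rpm, dir flips to +; running = +73842.2222

+73842.2222 rpm (same as input, |ω| = 73842.2222 rpm)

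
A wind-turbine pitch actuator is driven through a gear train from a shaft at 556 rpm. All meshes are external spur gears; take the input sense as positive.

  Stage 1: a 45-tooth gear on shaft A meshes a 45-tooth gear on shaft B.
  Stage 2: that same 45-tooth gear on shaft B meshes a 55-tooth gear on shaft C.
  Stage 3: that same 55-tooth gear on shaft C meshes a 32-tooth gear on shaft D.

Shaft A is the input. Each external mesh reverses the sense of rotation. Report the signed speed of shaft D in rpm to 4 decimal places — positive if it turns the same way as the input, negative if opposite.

Stage 1 [45T→45T]: ω = 556.0000×45/45 = 556.0000 rpm, dir flips to −; running = −556.0000
Stage 2 [45T→55T]: ω = 556.0000×45/55 = 454.9091 rpm, dir flips to +; running = +454.9091
Stage 3 [55T→32T]: ω = 454.9091×55/32 = 781.8750 rpm, dir flips to −; running = −781.8750

-781.8750 rpm (opposite to input, |ω| = 781.8750 rpm)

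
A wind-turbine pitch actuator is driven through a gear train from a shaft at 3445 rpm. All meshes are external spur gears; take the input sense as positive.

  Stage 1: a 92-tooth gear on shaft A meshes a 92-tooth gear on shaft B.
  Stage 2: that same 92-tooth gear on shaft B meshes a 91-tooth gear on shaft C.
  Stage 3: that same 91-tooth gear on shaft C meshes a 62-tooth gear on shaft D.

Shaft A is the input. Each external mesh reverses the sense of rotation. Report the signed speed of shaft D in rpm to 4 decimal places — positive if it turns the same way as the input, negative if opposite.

-5111.9355 rpm (opposite to input, |ω| = 5111.9355 rpm)

Stage 1 [92T→92T]: ω = 3445.0000×92/92 = 3445.0000 rpm, dir flips to −; running = −3445.0000
Stage 2 [92T→91T]: ω = 3445.0000×92/91 = 3482.8571 rpm, dir flips to +; running = +3482.8571
Stage 3 [91T→62T]: ω = 3482.8571×91/62 = 5111.9355 rpm, dir flips to −; running = −5111.9355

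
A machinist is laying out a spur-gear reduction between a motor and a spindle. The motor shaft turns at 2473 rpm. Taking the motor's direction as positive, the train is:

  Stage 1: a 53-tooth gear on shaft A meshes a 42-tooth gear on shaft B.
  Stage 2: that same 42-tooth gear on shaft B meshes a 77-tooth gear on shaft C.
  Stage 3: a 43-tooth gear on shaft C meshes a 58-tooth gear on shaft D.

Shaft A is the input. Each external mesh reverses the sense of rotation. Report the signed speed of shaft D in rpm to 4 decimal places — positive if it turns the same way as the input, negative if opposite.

-1261.9720 rpm (opposite to input, |ω| = 1261.9720 rpm)

Stage 1 [53T→42T]: ω = 2473.0000×53/42 = 3120.6905 rpm, dir flips to −; running = −3120.6905
Stage 2 [42T→77T]: ω = 3120.6905×42/77 = 1702.1948 rpm, dir flips to +; running = +1702.1948
Stage 3 [43T→58T]: ω = 1702.1948×43/58 = 1261.9720 rpm, dir flips to −; running = −1261.9720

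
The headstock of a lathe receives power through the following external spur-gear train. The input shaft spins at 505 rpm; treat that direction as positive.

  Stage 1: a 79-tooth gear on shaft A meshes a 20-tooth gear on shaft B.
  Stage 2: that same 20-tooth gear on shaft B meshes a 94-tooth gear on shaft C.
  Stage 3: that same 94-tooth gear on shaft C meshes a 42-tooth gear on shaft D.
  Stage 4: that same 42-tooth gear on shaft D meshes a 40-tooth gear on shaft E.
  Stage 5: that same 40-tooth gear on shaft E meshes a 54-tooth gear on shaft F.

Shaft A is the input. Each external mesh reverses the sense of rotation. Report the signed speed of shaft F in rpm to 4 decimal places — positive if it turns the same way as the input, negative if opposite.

-738.7963 rpm (opposite to input, |ω| = 738.7963 rpm)

Stage 1 [79T→20T]: ω = 505.0000×79/20 = 1994.7500 rpm, dir flips to −; running = −1994.7500
Stage 2 [20T→94T]: ω = 1994.7500×20/94 = 424.4149 rpm, dir flips to +; running = +424.4149
Stage 3 [94T→42T]: ω = 424.4149×94/42 = 949.8810 rpm, dir flips to −; running = −949.8810
Stage 4 [42T→40T]: ω = 949.8810×42/40 = 997.3750 rpm, dir flips to +; running = +997.3750
Stage 5 [40T→54T]: ω = 997.3750×40/54 = 738.7963 rpm, dir flips to −; running = −738.7963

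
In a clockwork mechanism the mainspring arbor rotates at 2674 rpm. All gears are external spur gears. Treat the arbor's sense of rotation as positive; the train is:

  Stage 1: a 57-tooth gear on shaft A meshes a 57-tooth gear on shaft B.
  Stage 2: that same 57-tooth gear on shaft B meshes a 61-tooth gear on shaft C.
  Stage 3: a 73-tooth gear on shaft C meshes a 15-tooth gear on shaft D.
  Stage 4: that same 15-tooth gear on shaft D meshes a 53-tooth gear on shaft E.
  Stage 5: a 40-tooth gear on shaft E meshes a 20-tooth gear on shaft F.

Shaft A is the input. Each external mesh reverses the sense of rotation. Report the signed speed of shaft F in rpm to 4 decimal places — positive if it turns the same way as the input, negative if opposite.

-6883.0894 rpm (opposite to input, |ω| = 6883.0894 rpm)

Stage 1 [57T→57T]: ω = 2674.0000×57/57 = 2674.0000 rpm, dir flips to −; running = −2674.0000
Stage 2 [57T→61T]: ω = 2674.0000×57/61 = 2498.6557 rpm, dir flips to +; running = +2498.6557
Stage 3 [73T→15T]: ω = 2498.6557×73/15 = 12160.1246 rpm, dir flips to −; running = −12160.1246
Stage 4 [15T→53T]: ω = 12160.1246×15/53 = 3441.5447 rpm, dir flips to +; running = +3441.5447
Stage 5 [40T→20T]: ω = 3441.5447×40/20 = 6883.0894 rpm, dir flips to −; running = −6883.0894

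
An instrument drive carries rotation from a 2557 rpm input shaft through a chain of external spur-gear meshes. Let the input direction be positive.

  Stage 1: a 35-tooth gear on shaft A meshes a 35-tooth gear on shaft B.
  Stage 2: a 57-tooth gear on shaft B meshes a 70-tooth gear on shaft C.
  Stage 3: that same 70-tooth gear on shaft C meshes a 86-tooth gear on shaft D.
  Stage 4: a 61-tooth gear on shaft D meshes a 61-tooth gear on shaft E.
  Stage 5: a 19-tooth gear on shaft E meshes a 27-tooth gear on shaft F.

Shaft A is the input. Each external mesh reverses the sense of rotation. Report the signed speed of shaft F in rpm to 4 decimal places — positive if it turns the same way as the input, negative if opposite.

-1192.6059 rpm (opposite to input, |ω| = 1192.6059 rpm)

Stage 1 [35T→35T]: ω = 2557.0000×35/35 = 2557.0000 rpm, dir flips to −; running = −2557.0000
Stage 2 [57T→70T]: ω = 2557.0000×57/70 = 2082.1286 rpm, dir flips to +; running = +2082.1286
Stage 3 [70T→86T]: ω = 2082.1286×70/86 = 1694.7558 rpm, dir flips to −; running = −1694.7558
Stage 4 [61T→61T]: ω = 1694.7558×61/61 = 1694.7558 rpm, dir flips to +; running = +1694.7558
Stage 5 [19T→27T]: ω = 1694.7558×19/27 = 1192.6059 rpm, dir flips to −; running = −1192.6059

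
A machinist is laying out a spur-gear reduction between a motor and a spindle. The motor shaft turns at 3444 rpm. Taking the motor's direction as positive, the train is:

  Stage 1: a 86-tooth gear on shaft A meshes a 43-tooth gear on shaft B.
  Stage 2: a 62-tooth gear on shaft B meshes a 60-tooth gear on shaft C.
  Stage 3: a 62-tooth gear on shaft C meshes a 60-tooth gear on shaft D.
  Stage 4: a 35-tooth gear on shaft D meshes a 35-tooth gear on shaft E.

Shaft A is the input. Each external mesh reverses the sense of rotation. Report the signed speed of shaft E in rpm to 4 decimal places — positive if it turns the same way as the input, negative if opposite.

Stage 1 [86T→43T]: ω = 3444.0000×86/43 = 6888.0000 rpm, dir flips to −; running = −6888.0000
Stage 2 [62T→60T]: ω = 6888.0000×62/60 = 7117.6000 rpm, dir flips to +; running = +7117.6000
Stage 3 [62T→60T]: ω = 7117.6000×62/60 = 7354.8533 rpm, dir flips to −; running = −7354.8533
Stage 4 [35T→35T]: ω = 7354.8533×35/35 = 7354.8533 rpm, dir flips to +; running = +7354.8533

+7354.8533 rpm (same as input, |ω| = 7354.8533 rpm)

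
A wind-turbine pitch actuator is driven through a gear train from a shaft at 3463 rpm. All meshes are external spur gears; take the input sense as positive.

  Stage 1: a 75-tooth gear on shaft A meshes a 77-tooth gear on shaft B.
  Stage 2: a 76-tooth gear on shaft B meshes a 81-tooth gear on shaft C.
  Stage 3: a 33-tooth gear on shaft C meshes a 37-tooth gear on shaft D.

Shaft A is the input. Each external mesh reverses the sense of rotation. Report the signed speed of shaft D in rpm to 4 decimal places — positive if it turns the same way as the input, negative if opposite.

-2822.6941 rpm (opposite to input, |ω| = 2822.6941 rpm)

Stage 1 [75T→77T]: ω = 3463.0000×75/77 = 3373.0519 rpm, dir flips to −; running = −3373.0519
Stage 2 [76T→81T]: ω = 3373.0519×76/81 = 3164.8389 rpm, dir flips to +; running = +3164.8389
Stage 3 [33T→37T]: ω = 3164.8389×33/37 = 2822.6941 rpm, dir flips to −; running = −2822.6941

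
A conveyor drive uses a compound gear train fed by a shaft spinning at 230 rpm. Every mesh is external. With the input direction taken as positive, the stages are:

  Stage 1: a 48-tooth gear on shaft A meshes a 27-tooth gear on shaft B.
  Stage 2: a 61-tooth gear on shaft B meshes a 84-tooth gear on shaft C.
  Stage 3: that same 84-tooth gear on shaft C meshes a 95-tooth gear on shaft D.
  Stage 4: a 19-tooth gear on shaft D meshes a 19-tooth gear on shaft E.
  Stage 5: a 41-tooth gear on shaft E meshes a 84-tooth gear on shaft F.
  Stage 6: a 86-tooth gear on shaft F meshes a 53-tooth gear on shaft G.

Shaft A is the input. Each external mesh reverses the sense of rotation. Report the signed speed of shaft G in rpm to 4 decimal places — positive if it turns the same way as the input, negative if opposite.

Stage 1 [48T→27T]: ω = 230.0000×48/27 = 408.8889 rpm, dir flips to −; running = −408.8889
Stage 2 [61T→84T]: ω = 408.8889×61/84 = 296.9312 rpm, dir flips to +; running = +296.9312
Stage 3 [84T→95T]: ω = 296.9312×84/95 = 262.5497 rpm, dir flips to −; running = −262.5497
Stage 4 [19T→19T]: ω = 262.5497×19/19 = 262.5497 rpm, dir flips to +; running = +262.5497
Stage 5 [41T→84T]: ω = 262.5497×41/84 = 128.1493 rpm, dir flips to −; running = −128.1493
Stage 6 [86T→53T]: ω = 128.1493×86/53 = 207.9403 rpm, dir flips to +; running = +207.9403

+207.9403 rpm (same as input, |ω| = 207.9403 rpm)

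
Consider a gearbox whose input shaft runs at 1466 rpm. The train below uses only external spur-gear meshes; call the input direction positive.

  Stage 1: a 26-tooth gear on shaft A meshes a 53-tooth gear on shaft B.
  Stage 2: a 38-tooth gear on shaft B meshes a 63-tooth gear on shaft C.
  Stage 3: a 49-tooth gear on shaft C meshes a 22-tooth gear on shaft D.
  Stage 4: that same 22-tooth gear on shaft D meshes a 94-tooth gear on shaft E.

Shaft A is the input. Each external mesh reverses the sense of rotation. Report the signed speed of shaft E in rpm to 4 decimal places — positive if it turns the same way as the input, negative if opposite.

+226.1220 rpm (same as input, |ω| = 226.1220 rpm)

Stage 1 [26T→53T]: ω = 1466.0000×26/53 = 719.1698 rpm, dir flips to −; running = −719.1698
Stage 2 [38T→63T]: ω = 719.1698×38/63 = 433.7850 rpm, dir flips to +; running = +433.7850
Stage 3 [49T→22T]: ω = 433.7850×49/22 = 966.1574 rpm, dir flips to −; running = −966.1574
Stage 4 [22T→94T]: ω = 966.1574×22/94 = 226.1220 rpm, dir flips to +; running = +226.1220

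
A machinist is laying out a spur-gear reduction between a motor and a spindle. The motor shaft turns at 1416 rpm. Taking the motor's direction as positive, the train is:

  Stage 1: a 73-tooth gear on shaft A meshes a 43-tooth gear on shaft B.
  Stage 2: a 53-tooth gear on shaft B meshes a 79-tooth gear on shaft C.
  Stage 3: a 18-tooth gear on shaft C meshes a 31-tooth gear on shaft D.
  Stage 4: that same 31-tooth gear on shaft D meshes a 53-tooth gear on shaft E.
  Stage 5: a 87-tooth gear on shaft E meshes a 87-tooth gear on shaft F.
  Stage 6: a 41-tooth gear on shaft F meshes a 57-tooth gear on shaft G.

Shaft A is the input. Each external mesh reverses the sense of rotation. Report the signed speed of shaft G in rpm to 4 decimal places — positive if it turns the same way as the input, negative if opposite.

Stage 1 [73T→43T]: ω = 1416.0000×73/43 = 2403.9070 rpm, dir flips to −; running = −2403.9070
Stage 2 [53T→79T]: ω = 2403.9070×53/79 = 1612.7477 rpm, dir flips to +; running = +1612.7477
Stage 3 [18T→31T]: ω = 1612.7477×18/31 = 936.4342 rpm, dir flips to −; running = −936.4342
Stage 4 [31T→53T]: ω = 936.4342×31/53 = 547.7256 rpm, dir flips to +; running = +547.7256
Stage 5 [87T→87T]: ω = 547.7256×87/87 = 547.7256 rpm, dir flips to −; running = −547.7256
Stage 6 [41T→57T]: ω = 547.7256×41/57 = 393.9781 rpm, dir flips to +; running = +393.9781

+393.9781 rpm (same as input, |ω| = 393.9781 rpm)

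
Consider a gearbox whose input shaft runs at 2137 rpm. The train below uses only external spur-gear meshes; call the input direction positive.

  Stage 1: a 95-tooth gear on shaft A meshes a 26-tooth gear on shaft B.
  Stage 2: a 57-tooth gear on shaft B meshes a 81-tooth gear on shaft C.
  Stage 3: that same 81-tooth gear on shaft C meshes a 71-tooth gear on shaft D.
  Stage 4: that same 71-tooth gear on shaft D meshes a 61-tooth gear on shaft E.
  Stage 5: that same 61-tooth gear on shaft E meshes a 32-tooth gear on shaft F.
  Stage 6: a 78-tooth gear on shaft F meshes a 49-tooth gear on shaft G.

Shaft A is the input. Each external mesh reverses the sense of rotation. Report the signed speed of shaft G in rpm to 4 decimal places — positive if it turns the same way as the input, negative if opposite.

Stage 1 [95T→26T]: ω = 2137.0000×95/26 = 7808.2692 rpm, dir flips to −; running = −7808.2692
Stage 2 [57T→81T]: ω = 7808.2692×57/81 = 5494.7080 rpm, dir flips to +; running = +5494.7080
Stage 3 [81T→71T]: ω = 5494.7080×81/71 = 6268.6105 rpm, dir flips to −; running = −6268.6105
Stage 4 [71T→61T]: ω = 6268.6105×71/61 = 7296.2516 rpm, dir flips to +; running = +7296.2516
Stage 5 [61T→32T]: ω = 7296.2516×61/32 = 13908.4796 rpm, dir flips to −; running = −13908.4796
Stage 6 [78T→49T]: ω = 13908.4796×78/49 = 22140.0287 rpm, dir flips to +; running = +22140.0287

+22140.0287 rpm (same as input, |ω| = 22140.0287 rpm)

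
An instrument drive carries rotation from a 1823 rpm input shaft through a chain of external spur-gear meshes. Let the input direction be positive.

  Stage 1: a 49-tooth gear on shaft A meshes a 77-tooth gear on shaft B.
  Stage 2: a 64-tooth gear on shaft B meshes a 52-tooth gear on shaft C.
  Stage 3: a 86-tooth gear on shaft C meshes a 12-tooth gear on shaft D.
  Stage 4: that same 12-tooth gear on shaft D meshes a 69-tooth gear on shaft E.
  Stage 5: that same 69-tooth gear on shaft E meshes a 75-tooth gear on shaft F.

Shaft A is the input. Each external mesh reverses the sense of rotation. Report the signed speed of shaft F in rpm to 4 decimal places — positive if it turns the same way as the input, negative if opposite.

Stage 1 [49T→77T]: ω = 1823.0000×49/77 = 1160.0909 rpm, dir flips to −; running = −1160.0909
Stage 2 [64T→52T]: ω = 1160.0909×64/52 = 1427.8042 rpm, dir flips to +; running = +1427.8042
Stage 3 [86T→12T]: ω = 1427.8042×86/12 = 10232.5967 rpm, dir flips to −; running = −10232.5967
Stage 4 [12T→69T]: ω = 10232.5967×12/69 = 1779.5820 rpm, dir flips to +; running = +1779.5820
Stage 5 [69T→75T]: ω = 1779.5820×69/75 = 1637.2155 rpm, dir flips to −; running = −1637.2155

-1637.2155 rpm (opposite to input, |ω| = 1637.2155 rpm)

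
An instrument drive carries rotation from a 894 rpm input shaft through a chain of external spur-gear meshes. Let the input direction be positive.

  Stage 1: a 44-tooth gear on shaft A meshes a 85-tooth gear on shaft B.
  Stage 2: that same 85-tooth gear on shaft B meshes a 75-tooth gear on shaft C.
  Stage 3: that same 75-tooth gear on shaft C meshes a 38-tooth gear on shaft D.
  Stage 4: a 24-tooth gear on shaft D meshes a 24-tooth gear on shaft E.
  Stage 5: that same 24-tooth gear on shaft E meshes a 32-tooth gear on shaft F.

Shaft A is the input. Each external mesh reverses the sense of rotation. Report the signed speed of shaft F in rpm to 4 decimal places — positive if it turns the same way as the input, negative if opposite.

Stage 1 [44T→85T]: ω = 894.0000×44/85 = 462.7765 rpm, dir flips to −; running = −462.7765
Stage 2 [85T→75T]: ω = 462.7765×85/75 = 524.4800 rpm, dir flips to +; running = +524.4800
Stage 3 [75T→38T]: ω = 524.4800×75/38 = 1035.1579 rpm, dir flips to −; running = −1035.1579
Stage 4 [24T→24T]: ω = 1035.1579×24/24 = 1035.1579 rpm, dir flips to +; running = +1035.1579
Stage 5 [24T→32T]: ω = 1035.1579×24/32 = 776.3684 rpm, dir flips to −; running = −776.3684

-776.3684 rpm (opposite to input, |ω| = 776.3684 rpm)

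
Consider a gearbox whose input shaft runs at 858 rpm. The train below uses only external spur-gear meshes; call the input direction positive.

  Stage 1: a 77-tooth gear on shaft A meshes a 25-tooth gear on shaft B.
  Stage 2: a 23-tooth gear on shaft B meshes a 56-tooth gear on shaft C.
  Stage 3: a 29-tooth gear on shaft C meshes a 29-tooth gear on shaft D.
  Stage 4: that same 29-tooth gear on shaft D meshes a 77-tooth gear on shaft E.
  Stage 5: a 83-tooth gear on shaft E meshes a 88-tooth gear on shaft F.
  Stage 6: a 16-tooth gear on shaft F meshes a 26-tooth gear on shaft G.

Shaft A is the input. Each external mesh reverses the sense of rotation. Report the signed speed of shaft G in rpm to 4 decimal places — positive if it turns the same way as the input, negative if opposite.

Stage 1 [77T→25T]: ω = 858.0000×77/25 = 2642.6400 rpm, dir flips to −; running = −2642.6400
Stage 2 [23T→56T]: ω = 2642.6400×23/56 = 1085.3700 rpm, dir flips to +; running = +1085.3700
Stage 3 [29T→29T]: ω = 1085.3700×29/29 = 1085.3700 rpm, dir flips to −; running = −1085.3700
Stage 4 [29T→77T]: ω = 1085.3700×29/77 = 408.7757 rpm, dir flips to +; running = +408.7757
Stage 5 [83T→88T]: ω = 408.7757×83/88 = 385.5498 rpm, dir flips to −; running = −385.5498
Stage 6 [16T→26T]: ω = 385.5498×16/26 = 237.2614 rpm, dir flips to +; running = +237.2614

+237.2614 rpm (same as input, |ω| = 237.2614 rpm)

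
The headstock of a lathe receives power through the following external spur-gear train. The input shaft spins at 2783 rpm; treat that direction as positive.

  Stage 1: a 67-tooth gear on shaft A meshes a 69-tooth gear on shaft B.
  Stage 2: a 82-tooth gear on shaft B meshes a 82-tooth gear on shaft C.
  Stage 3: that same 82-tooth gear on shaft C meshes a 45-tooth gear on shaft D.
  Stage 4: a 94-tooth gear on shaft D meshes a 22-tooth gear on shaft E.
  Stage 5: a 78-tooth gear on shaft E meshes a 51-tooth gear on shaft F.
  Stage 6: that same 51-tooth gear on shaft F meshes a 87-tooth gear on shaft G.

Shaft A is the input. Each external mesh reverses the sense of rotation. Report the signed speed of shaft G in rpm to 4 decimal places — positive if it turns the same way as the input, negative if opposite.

+18863.4350 rpm (same as input, |ω| = 18863.4350 rpm)

Stage 1 [67T→69T]: ω = 2783.0000×67/69 = 2702.3333 rpm, dir flips to −; running = −2702.3333
Stage 2 [82T→82T]: ω = 2702.3333×82/82 = 2702.3333 rpm, dir flips to +; running = +2702.3333
Stage 3 [82T→45T]: ω = 2702.3333×82/45 = 4924.2519 rpm, dir flips to −; running = −4924.2519
Stage 4 [94T→22T]: ω = 4924.2519×94/22 = 21039.9852 rpm, dir flips to +; running = +21039.9852
Stage 5 [78T→51T]: ω = 21039.9852×78/51 = 32178.8009 rpm, dir flips to −; running = −32178.8009
Stage 6 [51T→87T]: ω = 32178.8009×51/87 = 18863.4350 rpm, dir flips to +; running = +18863.4350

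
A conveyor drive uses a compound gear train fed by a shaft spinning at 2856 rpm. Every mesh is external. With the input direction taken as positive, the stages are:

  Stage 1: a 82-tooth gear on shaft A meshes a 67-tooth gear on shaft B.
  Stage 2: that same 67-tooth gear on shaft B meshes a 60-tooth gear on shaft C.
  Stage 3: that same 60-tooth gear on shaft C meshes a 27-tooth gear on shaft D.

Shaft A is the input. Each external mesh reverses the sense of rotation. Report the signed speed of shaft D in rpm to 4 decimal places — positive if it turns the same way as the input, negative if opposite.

Stage 1 [82T→67T]: ω = 2856.0000×82/67 = 3495.4030 rpm, dir flips to −; running = −3495.4030
Stage 2 [67T→60T]: ω = 3495.4030×67/60 = 3903.2000 rpm, dir flips to +; running = +3903.2000
Stage 3 [60T→27T]: ω = 3903.2000×60/27 = 8673.7778 rpm, dir flips to −; running = −8673.7778

-8673.7778 rpm (opposite to input, |ω| = 8673.7778 rpm)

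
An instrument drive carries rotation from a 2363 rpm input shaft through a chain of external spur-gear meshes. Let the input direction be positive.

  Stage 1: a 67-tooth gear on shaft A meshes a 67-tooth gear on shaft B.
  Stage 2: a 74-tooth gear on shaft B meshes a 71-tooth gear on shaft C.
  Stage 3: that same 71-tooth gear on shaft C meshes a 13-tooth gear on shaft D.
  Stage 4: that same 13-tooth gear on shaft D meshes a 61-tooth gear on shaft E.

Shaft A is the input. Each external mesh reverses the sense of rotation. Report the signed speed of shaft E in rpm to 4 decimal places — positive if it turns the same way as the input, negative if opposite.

+2866.5902 rpm (same as input, |ω| = 2866.5902 rpm)

Stage 1 [67T→67T]: ω = 2363.0000×67/67 = 2363.0000 rpm, dir flips to −; running = −2363.0000
Stage 2 [74T→71T]: ω = 2363.0000×74/71 = 2462.8451 rpm, dir flips to +; running = +2462.8451
Stage 3 [71T→13T]: ω = 2462.8451×71/13 = 13450.9231 rpm, dir flips to −; running = −13450.9231
Stage 4 [13T→61T]: ω = 13450.9231×13/61 = 2866.5902 rpm, dir flips to +; running = +2866.5902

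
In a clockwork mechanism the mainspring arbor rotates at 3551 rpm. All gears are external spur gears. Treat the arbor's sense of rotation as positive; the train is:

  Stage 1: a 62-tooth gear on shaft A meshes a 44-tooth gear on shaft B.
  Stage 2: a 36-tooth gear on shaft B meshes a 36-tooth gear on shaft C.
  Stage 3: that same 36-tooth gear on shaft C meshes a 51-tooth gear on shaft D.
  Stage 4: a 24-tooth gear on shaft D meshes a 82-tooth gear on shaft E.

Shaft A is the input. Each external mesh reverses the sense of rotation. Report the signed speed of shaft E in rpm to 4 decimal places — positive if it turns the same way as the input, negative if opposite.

Stage 1 [62T→44T]: ω = 3551.0000×62/44 = 5003.6818 rpm, dir flips to −; running = −5003.6818
Stage 2 [36T→36T]: ω = 5003.6818×36/36 = 5003.6818 rpm, dir flips to +; running = +5003.6818
Stage 3 [36T→51T]: ω = 5003.6818×36/51 = 3532.0107 rpm, dir flips to −; running = −3532.0107
Stage 4 [24T→82T]: ω = 3532.0107×24/82 = 1033.7592 rpm, dir flips to +; running = +1033.7592

+1033.7592 rpm (same as input, |ω| = 1033.7592 rpm)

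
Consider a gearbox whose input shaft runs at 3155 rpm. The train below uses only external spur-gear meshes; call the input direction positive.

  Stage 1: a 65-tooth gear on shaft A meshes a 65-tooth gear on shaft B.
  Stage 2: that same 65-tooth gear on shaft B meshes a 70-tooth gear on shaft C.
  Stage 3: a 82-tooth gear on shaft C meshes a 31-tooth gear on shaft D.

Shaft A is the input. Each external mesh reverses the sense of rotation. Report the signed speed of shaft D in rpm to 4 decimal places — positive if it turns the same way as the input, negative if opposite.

-7749.3779 rpm (opposite to input, |ω| = 7749.3779 rpm)

Stage 1 [65T→65T]: ω = 3155.0000×65/65 = 3155.0000 rpm, dir flips to −; running = −3155.0000
Stage 2 [65T→70T]: ω = 3155.0000×65/70 = 2929.6429 rpm, dir flips to +; running = +2929.6429
Stage 3 [82T→31T]: ω = 2929.6429×82/31 = 7749.3779 rpm, dir flips to −; running = −7749.3779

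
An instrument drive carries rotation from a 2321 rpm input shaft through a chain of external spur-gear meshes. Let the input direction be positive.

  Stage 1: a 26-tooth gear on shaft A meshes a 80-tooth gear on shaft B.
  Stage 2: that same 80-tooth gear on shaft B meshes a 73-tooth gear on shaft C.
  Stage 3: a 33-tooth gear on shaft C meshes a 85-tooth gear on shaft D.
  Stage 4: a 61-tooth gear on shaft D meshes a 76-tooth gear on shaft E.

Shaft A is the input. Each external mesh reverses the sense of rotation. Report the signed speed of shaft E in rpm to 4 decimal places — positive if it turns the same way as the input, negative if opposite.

Stage 1 [26T→80T]: ω = 2321.0000×26/80 = 754.3250 rpm, dir flips to −; running = −754.3250
Stage 2 [80T→73T]: ω = 754.3250×80/73 = 826.6575 rpm, dir flips to +; running = +826.6575
Stage 3 [33T→85T]: ω = 826.6575×33/85 = 320.9376 rpm, dir flips to −; running = −320.9376
Stage 4 [61T→76T]: ω = 320.9376×61/76 = 257.5947 rpm, dir flips to +; running = +257.5947

+257.5947 rpm (same as input, |ω| = 257.5947 rpm)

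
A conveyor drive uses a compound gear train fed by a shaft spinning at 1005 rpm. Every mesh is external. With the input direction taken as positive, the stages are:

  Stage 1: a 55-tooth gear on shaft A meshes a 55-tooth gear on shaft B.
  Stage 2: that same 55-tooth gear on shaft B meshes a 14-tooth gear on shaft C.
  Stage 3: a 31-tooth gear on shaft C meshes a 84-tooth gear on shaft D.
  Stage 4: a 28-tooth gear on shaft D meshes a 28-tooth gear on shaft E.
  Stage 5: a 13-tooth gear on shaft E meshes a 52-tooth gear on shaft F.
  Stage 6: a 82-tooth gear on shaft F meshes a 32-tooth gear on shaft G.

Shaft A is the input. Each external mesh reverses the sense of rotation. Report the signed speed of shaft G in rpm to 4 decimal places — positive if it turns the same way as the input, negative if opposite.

Stage 1 [55T→55T]: ω = 1005.0000×55/55 = 1005.0000 rpm, dir flips to −; running = −1005.0000
Stage 2 [55T→14T]: ω = 1005.0000×55/14 = 3948.2143 rpm, dir flips to +; running = +3948.2143
Stage 3 [31T→84T]: ω = 3948.2143×31/84 = 1457.0791 rpm, dir flips to −; running = −1457.0791
Stage 4 [28T→28T]: ω = 1457.0791×28/28 = 1457.0791 rpm, dir flips to +; running = +1457.0791
Stage 5 [13T→52T]: ω = 1457.0791×13/52 = 364.2698 rpm, dir flips to −; running = −364.2698
Stage 6 [82T→32T]: ω = 364.2698×82/32 = 933.4413 rpm, dir flips to +; running = +933.4413

+933.4413 rpm (same as input, |ω| = 933.4413 rpm)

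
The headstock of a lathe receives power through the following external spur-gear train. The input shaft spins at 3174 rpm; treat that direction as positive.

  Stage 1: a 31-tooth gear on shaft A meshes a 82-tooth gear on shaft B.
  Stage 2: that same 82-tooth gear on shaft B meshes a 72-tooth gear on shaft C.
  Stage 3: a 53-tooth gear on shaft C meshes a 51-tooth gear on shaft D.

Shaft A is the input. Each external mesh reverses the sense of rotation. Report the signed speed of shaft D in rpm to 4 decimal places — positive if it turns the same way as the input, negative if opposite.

Stage 1 [31T→82T]: ω = 3174.0000×31/82 = 1199.9268 rpm, dir flips to −; running = −1199.9268
Stage 2 [82T→72T]: ω = 1199.9268×82/72 = 1366.5833 rpm, dir flips to +; running = +1366.5833
Stage 3 [53T→51T]: ω = 1366.5833×53/51 = 1420.1748 rpm, dir flips to −; running = −1420.1748

-1420.1748 rpm (opposite to input, |ω| = 1420.1748 rpm)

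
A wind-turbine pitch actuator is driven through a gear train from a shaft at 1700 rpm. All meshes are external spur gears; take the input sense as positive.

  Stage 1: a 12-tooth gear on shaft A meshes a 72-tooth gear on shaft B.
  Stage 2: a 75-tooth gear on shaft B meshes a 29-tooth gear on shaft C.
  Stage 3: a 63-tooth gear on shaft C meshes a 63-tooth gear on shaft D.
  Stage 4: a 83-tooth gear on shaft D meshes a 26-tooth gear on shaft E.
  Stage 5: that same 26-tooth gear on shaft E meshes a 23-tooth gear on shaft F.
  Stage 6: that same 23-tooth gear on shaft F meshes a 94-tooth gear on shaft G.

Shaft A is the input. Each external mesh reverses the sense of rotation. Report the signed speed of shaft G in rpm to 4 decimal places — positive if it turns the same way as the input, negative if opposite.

Stage 1 [12T→72T]: ω = 1700.0000×12/72 = 283.3333 rpm, dir flips to −; running = −283.3333
Stage 2 [75T→29T]: ω = 283.3333×75/29 = 732.7586 rpm, dir flips to +; running = +732.7586
Stage 3 [63T→63T]: ω = 732.7586×63/63 = 732.7586 rpm, dir flips to −; running = −732.7586
Stage 4 [83T→26T]: ω = 732.7586×83/26 = 2339.1910 rpm, dir flips to +; running = +2339.1910
Stage 5 [26T→23T]: ω = 2339.1910×26/23 = 2644.3028 rpm, dir flips to −; running = −2644.3028
Stage 6 [23T→94T]: ω = 2644.3028×23/94 = 647.0103 rpm, dir flips to +; running = +647.0103

+647.0103 rpm (same as input, |ω| = 647.0103 rpm)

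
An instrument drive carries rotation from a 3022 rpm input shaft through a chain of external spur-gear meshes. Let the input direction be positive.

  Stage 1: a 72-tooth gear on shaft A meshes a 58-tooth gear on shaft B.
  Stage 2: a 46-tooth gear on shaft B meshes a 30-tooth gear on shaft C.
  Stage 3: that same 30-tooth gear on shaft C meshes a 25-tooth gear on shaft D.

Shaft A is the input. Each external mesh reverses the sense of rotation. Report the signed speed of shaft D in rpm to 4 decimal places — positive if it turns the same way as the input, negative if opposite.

Stage 1 [72T→58T]: ω = 3022.0000×72/58 = 3751.4483 rpm, dir flips to −; running = −3751.4483
Stage 2 [46T→30T]: ω = 3751.4483×46/30 = 5752.2207 rpm, dir flips to +; running = +5752.2207
Stage 3 [30T→25T]: ω = 5752.2207×30/25 = 6902.6648 rpm, dir flips to −; running = −6902.6648

-6902.6648 rpm (opposite to input, |ω| = 6902.6648 rpm)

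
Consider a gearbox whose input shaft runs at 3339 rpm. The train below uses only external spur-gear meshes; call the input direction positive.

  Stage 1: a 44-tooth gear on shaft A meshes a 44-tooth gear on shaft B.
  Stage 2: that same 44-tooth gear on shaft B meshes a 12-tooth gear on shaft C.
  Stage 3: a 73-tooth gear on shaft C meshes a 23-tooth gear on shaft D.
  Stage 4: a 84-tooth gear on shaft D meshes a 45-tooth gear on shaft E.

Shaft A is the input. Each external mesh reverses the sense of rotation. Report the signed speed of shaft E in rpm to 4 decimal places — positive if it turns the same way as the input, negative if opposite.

Stage 1 [44T→44T]: ω = 3339.0000×44/44 = 3339.0000 rpm, dir flips to −; running = −3339.0000
Stage 2 [44T→12T]: ω = 3339.0000×44/12 = 12243.0000 rpm, dir flips to +; running = +12243.0000
Stage 3 [73T→23T]: ω = 12243.0000×73/23 = 38858.2174 rpm, dir flips to −; running = −38858.2174
Stage 4 [84T→45T]: ω = 38858.2174×84/45 = 72535.3391 rpm, dir flips to +; running = +72535.3391

+72535.3391 rpm (same as input, |ω| = 72535.3391 rpm)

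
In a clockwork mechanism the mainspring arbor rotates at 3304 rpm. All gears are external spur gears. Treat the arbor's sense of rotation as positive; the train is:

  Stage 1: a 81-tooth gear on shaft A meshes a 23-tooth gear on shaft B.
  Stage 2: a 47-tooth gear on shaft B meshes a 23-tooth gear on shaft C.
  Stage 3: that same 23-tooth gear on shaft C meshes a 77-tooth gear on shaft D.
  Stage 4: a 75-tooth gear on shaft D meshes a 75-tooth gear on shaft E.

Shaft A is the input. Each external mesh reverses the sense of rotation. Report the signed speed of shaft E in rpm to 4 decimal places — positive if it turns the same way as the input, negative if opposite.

+7102.3874 rpm (same as input, |ω| = 7102.3874 rpm)

Stage 1 [81T→23T]: ω = 3304.0000×81/23 = 11635.8261 rpm, dir flips to −; running = −11635.8261
Stage 2 [47T→23T]: ω = 11635.8261×47/23 = 23777.5577 rpm, dir flips to +; running = +23777.5577
Stage 3 [23T→77T]: ω = 23777.5577×23/77 = 7102.3874 rpm, dir flips to −; running = −7102.3874
Stage 4 [75T→75T]: ω = 7102.3874×75/75 = 7102.3874 rpm, dir flips to +; running = +7102.3874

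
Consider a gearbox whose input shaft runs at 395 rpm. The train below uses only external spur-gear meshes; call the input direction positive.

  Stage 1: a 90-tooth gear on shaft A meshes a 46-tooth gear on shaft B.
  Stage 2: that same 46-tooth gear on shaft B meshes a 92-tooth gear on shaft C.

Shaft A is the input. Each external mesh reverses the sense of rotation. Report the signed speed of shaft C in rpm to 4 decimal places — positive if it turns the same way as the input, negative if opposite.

Stage 1 [90T→46T]: ω = 395.0000×90/46 = 772.8261 rpm, dir flips to −; running = −772.8261
Stage 2 [46T→92T]: ω = 772.8261×46/92 = 386.4130 rpm, dir flips to +; running = +386.4130

+386.4130 rpm (same as input, |ω| = 386.4130 rpm)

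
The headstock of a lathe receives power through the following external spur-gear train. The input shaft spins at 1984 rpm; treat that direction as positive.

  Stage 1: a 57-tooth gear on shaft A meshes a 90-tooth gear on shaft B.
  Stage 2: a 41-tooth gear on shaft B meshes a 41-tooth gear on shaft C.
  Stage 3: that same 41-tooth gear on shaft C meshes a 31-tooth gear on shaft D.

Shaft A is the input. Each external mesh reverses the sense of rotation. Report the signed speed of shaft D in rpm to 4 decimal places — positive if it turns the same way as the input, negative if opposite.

-1661.8667 rpm (opposite to input, |ω| = 1661.8667 rpm)

Stage 1 [57T→90T]: ω = 1984.0000×57/90 = 1256.5333 rpm, dir flips to −; running = −1256.5333
Stage 2 [41T→41T]: ω = 1256.5333×41/41 = 1256.5333 rpm, dir flips to +; running = +1256.5333
Stage 3 [41T→31T]: ω = 1256.5333×41/31 = 1661.8667 rpm, dir flips to −; running = −1661.8667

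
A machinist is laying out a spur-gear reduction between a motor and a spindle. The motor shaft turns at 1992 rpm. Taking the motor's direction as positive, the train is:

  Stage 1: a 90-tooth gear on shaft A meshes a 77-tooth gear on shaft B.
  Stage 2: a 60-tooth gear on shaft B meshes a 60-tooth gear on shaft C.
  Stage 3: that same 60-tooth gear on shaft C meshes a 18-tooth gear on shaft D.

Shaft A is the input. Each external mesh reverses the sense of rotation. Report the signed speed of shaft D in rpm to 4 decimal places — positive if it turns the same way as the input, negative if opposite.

Stage 1 [90T→77T]: ω = 1992.0000×90/77 = 2328.3117 rpm, dir flips to −; running = −2328.3117
Stage 2 [60T→60T]: ω = 2328.3117×60/60 = 2328.3117 rpm, dir flips to +; running = +2328.3117
Stage 3 [60T→18T]: ω = 2328.3117×60/18 = 7761.0390 rpm, dir flips to −; running = −7761.0390

-7761.0390 rpm (opposite to input, |ω| = 7761.0390 rpm)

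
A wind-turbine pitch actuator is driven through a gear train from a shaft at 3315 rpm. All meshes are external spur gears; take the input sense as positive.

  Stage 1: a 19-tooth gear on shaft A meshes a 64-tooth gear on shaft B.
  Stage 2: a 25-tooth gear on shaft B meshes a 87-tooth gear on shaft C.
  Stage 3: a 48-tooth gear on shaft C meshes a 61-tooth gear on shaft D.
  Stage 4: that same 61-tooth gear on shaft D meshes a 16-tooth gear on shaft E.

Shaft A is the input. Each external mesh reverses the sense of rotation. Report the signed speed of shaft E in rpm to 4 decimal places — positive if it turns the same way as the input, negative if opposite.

Stage 1 [19T→64T]: ω = 3315.0000×19/64 = 984.1406 rpm, dir flips to −; running = −984.1406
Stage 2 [25T→87T]: ω = 984.1406×25/87 = 282.7990 rpm, dir flips to +; running = +282.7990
Stage 3 [48T→61T]: ω = 282.7990×48/61 = 222.5304 rpm, dir flips to −; running = −222.5304
Stage 4 [61T→16T]: ω = 222.5304×61/16 = 848.3971 rpm, dir flips to +; running = +848.3971

+848.3971 rpm (same as input, |ω| = 848.3971 rpm)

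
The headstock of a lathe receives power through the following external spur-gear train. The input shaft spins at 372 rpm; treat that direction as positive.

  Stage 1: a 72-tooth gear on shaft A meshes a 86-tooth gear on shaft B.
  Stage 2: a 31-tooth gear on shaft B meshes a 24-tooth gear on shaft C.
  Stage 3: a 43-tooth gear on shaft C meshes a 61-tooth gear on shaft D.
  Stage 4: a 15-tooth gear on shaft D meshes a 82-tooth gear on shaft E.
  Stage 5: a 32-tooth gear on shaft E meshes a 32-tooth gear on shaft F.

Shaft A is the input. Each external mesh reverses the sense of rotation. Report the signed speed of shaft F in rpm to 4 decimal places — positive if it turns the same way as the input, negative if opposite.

-51.8733 rpm (opposite to input, |ω| = 51.8733 rpm)

Stage 1 [72T→86T]: ω = 372.0000×72/86 = 311.4419 rpm, dir flips to −; running = −311.4419
Stage 2 [31T→24T]: ω = 311.4419×31/24 = 402.2791 rpm, dir flips to +; running = +402.2791
Stage 3 [43T→61T]: ω = 402.2791×43/61 = 283.5738 rpm, dir flips to −; running = −283.5738
Stage 4 [15T→82T]: ω = 283.5738×15/82 = 51.8733 rpm, dir flips to +; running = +51.8733
Stage 5 [32T→32T]: ω = 51.8733×32/32 = 51.8733 rpm, dir flips to −; running = −51.8733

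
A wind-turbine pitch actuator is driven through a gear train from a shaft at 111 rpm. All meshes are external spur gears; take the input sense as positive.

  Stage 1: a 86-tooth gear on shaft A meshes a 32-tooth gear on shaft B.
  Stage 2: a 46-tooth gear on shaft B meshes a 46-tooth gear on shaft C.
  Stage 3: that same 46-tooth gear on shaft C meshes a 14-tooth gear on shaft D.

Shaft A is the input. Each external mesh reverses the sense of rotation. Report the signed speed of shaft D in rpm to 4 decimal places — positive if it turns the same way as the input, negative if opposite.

Stage 1 [86T→32T]: ω = 111.0000×86/32 = 298.3125 rpm, dir flips to −; running = −298.3125
Stage 2 [46T→46T]: ω = 298.3125×46/46 = 298.3125 rpm, dir flips to +; running = +298.3125
Stage 3 [46T→14T]: ω = 298.3125×46/14 = 980.1696 rpm, dir flips to −; running = −980.1696

-980.1696 rpm (opposite to input, |ω| = 980.1696 rpm)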